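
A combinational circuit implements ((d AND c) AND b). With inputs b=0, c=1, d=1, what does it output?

Substituting: ((1 AND 1) AND 0)
= 0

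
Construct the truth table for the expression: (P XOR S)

P | S | Output
--------------
0 | 0 | 0
0 | 1 | 1
1 | 0 | 1
1 | 1 | 0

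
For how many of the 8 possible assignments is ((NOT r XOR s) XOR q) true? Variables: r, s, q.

Satisfying assignments: (0,0,0), (0,1,1), (1,0,1), (1,1,0)
Count: 4 out of 8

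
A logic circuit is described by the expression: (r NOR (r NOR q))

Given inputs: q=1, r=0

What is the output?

Substituting: (0 NOR (0 NOR 1))
= 1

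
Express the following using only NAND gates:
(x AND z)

((x NAND z) NAND (x NAND z))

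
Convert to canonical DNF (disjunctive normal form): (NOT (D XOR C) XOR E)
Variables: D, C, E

(NOT D AND NOT C AND NOT E) OR (NOT D AND C AND E) OR (D AND NOT C AND E) OR (D AND C AND NOT E)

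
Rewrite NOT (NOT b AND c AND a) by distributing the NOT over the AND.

b OR NOT c OR NOT a
De Morgan's: NOT(AND of terms) = OR of negations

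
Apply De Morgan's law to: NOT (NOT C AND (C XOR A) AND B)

C OR NOT (C XOR A) OR NOT B
De Morgan's: NOT(AND of terms) = OR of negations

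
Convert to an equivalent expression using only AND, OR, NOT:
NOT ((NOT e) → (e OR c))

(NOT e) AND NOT (e OR c)
(Negated implication: NOT(A → B) = A AND NOT B)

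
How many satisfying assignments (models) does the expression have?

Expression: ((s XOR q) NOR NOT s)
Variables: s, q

Satisfying assignments: (1,1)
Count: 1 out of 4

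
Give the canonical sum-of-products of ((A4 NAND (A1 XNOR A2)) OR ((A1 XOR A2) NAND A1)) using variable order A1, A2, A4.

Σm(0, 1, 2, 3, 4, 5, 6, 7) = (NOT A1 AND NOT A2 AND NOT A4) OR (NOT A1 AND NOT A2 AND A4) OR (NOT A1 AND A2 AND NOT A4) OR (NOT A1 AND A2 AND A4) OR (A1 AND NOT A2 AND NOT A4) OR (A1 AND NOT A2 AND A4) OR (A1 AND A2 AND NOT A4) OR (A1 AND A2 AND A4)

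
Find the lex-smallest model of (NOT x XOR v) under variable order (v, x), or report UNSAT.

v=0, x=0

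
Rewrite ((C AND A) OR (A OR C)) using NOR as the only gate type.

((((C NOR C) NOR (A NOR A)) NOR ((A NOR C) NOR (A NOR C))) NOR (((C NOR C) NOR (A NOR A)) NOR ((A NOR C) NOR (A NOR C))))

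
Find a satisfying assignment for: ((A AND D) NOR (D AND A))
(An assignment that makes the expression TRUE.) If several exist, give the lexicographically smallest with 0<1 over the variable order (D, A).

D=0, A=0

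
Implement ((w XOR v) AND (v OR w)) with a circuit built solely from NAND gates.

((((w NAND (w NAND v)) NAND (v NAND (w NAND v))) NAND ((v NAND v) NAND (w NAND w))) NAND (((w NAND (w NAND v)) NAND (v NAND (w NAND v))) NAND ((v NAND v) NAND (w NAND w))))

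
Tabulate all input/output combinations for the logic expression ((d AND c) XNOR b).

c | b | d | Output
------------------
0 | 0 | 0 | 1
0 | 0 | 1 | 1
0 | 1 | 0 | 0
0 | 1 | 1 | 0
1 | 0 | 0 | 1
1 | 0 | 1 | 0
1 | 1 | 0 | 0
1 | 1 | 1 | 1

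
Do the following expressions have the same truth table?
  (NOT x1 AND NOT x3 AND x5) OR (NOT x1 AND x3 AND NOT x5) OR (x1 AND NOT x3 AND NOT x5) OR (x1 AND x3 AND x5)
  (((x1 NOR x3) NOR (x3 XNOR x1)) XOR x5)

Yes, they are equivalent — the two output columns agree on all 8 assignments:
x1 | x3 | x5 | Expression 1 | Expression 2
------------------------------------------
0 | 0 | 0 | 0 | 0
0 | 0 | 1 | 1 | 1
0 | 1 | 0 | 1 | 1
0 | 1 | 1 | 0 | 0
1 | 0 | 0 | 1 | 1
1 | 0 | 1 | 0 | 0
1 | 1 | 0 | 0 | 0
1 | 1 | 1 | 1 | 1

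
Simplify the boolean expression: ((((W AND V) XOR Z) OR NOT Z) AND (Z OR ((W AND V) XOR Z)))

By distribution ((E OR v) AND (E OR NOT v) = E):
= ((W AND V) XOR Z)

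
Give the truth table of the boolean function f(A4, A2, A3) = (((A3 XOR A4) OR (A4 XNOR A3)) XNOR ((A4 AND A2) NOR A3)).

A4 | A2 | A3 | Output
---------------------
0 | 0 | 0 | 1
0 | 0 | 1 | 0
0 | 1 | 0 | 1
0 | 1 | 1 | 0
1 | 0 | 0 | 1
1 | 0 | 1 | 0
1 | 1 | 0 | 0
1 | 1 | 1 | 0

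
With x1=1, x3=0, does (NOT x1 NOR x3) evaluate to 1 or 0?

Substituting: (NOT 1 NOR 0)
= 1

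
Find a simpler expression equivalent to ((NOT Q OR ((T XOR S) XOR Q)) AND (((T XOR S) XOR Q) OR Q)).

By distribution ((E OR v) AND (E OR NOT v) = E):
= ((T XOR S) XOR Q)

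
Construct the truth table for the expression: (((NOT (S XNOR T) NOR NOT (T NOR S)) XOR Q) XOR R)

Q | T | S | R | Output
----------------------
0 | 0 | 0 | 0 | 1
0 | 0 | 0 | 1 | 0
0 | 0 | 1 | 0 | 0
0 | 0 | 1 | 1 | 1
0 | 1 | 0 | 0 | 0
0 | 1 | 0 | 1 | 1
0 | 1 | 1 | 0 | 0
0 | 1 | 1 | 1 | 1
1 | 0 | 0 | 0 | 0
1 | 0 | 0 | 1 | 1
1 | 0 | 1 | 0 | 1
1 | 0 | 1 | 1 | 0
1 | 1 | 0 | 0 | 1
1 | 1 | 0 | 1 | 0
1 | 1 | 1 | 0 | 1
1 | 1 | 1 | 1 | 0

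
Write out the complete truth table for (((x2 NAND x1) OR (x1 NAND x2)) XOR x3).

x3 | x2 | x1 | Output
---------------------
0 | 0 | 0 | 1
0 | 0 | 1 | 1
0 | 1 | 0 | 1
0 | 1 | 1 | 0
1 | 0 | 0 | 0
1 | 0 | 1 | 0
1 | 1 | 0 | 0
1 | 1 | 1 | 1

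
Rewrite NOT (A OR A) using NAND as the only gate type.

(((A NAND A) NAND (A NAND A)) NAND ((A NAND A) NAND (A NAND A)))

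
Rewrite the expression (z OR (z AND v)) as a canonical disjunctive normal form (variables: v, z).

(NOT v AND z) OR (v AND z)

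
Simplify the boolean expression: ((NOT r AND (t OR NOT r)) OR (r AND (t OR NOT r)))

By distribution ((E AND v) OR (E AND NOT v) = E):
= (t OR NOT r)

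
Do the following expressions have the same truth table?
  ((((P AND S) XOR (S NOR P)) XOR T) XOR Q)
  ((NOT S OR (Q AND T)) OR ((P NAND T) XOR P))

No. Counterexample: with T=0, S=0, P=0, Q=1, Expression 1 = 0 but Expression 2 = 1.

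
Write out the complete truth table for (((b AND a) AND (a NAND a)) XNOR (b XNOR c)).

a | c | b | Output
------------------
0 | 0 | 0 | 0
0 | 0 | 1 | 1
0 | 1 | 0 | 1
0 | 1 | 1 | 0
1 | 0 | 0 | 0
1 | 0 | 1 | 1
1 | 1 | 0 | 1
1 | 1 | 1 | 0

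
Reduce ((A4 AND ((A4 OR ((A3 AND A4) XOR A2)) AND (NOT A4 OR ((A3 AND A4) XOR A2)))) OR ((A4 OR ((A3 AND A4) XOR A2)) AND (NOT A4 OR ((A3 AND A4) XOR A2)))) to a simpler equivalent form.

By absorption (E OR (E AND v) = E) then distribution ((E OR v) AND (E OR NOT v) = E):
= ((A3 AND A4) XOR A2)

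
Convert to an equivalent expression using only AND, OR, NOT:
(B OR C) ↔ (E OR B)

((B OR C) AND (E OR B)) OR (NOT (B OR C) AND NOT (E OR B))
(Biconditional = both true or both false)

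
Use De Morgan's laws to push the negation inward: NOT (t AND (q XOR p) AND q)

NOT t OR NOT (q XOR p) OR NOT q
De Morgan's: NOT(AND of terms) = OR of negations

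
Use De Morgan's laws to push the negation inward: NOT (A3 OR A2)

NOT A3 AND NOT A2
De Morgan's: NOT(OR of terms) = AND of negations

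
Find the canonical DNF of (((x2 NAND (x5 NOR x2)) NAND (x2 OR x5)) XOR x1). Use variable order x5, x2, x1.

(NOT x5 AND NOT x2 AND NOT x1) OR (NOT x5 AND x2 AND x1) OR (x5 AND NOT x2 AND x1) OR (x5 AND x2 AND x1)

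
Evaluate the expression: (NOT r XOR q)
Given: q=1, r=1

Substituting: (NOT 1 XOR 1)
= 1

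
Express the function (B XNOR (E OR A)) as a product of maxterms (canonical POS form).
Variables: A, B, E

ΠM(1, 2, 4, 5) = (A OR B OR NOT E) AND (A OR NOT B OR E) AND (NOT A OR B OR E) AND (NOT A OR B OR NOT E)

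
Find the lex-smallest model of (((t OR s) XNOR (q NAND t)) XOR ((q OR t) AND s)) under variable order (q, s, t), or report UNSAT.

q=0, s=0, t=1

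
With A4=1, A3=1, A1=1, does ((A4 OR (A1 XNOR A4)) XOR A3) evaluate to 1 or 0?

Substituting: ((1 OR (1 XNOR 1)) XOR 1)
= 0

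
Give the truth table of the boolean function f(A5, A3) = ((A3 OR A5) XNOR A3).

A5 | A3 | Output
----------------
0 | 0 | 1
0 | 1 | 1
1 | 0 | 0
1 | 1 | 1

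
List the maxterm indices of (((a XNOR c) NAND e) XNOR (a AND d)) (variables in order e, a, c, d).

ΠM(0, 1, 2, 3, 4, 6, 10, 11, 12, 15) = (e OR a OR c OR d) AND (e OR a OR c OR NOT d) AND (e OR a OR NOT c OR d) AND (e OR a OR NOT c OR NOT d) AND (e OR NOT a OR c OR d) AND (e OR NOT a OR NOT c OR d) AND (NOT e OR a OR NOT c OR d) AND (NOT e OR a OR NOT c OR NOT d) AND (NOT e OR NOT a OR c OR d) AND (NOT e OR NOT a OR NOT c OR NOT d)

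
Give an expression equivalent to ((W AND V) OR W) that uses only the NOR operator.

((((W NOR W) NOR (V NOR V)) NOR W) NOR (((W NOR W) NOR (V NOR V)) NOR W))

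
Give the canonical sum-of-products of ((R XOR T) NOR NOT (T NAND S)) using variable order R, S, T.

Σm(0, 2, 5) = (NOT R AND NOT S AND NOT T) OR (NOT R AND S AND NOT T) OR (R AND NOT S AND T)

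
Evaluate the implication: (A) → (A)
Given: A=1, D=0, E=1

Antecedent (A) = 1; consequent (A) = 1.
1 → 1 = 1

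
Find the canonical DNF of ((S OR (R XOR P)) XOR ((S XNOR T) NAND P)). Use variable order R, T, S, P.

(NOT R AND NOT T AND NOT S AND NOT P) OR (NOT R AND NOT T AND NOT S AND P) OR (NOT R AND T AND NOT S AND NOT P) OR (NOT R AND T AND S AND P) OR (R AND T AND NOT S AND P) OR (R AND T AND S AND P)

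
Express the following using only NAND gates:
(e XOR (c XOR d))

((e NAND (e NAND ((c NAND (c NAND d)) NAND (d NAND (c NAND d))))) NAND (((c NAND (c NAND d)) NAND (d NAND (c NAND d))) NAND (e NAND ((c NAND (c NAND d)) NAND (d NAND (c NAND d))))))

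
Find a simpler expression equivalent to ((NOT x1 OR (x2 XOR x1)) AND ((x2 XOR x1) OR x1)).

By distribution ((E OR v) AND (E OR NOT v) = E):
= (x2 XOR x1)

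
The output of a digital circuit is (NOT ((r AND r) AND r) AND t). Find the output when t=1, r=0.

Substituting: (NOT ((0 AND 0) AND 0) AND 1)
= 1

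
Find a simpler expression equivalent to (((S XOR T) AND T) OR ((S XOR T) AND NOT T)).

By distribution ((E AND v) OR (E AND NOT v) = E):
= (S XOR T)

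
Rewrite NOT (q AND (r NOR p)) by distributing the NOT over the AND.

NOT q OR NOT (r NOR p)
De Morgan's: NOT(AND of terms) = OR of negations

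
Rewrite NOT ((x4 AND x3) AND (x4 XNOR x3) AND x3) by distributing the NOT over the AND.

NOT (x4 AND x3) OR NOT (x4 XNOR x3) OR NOT x3
De Morgan's: NOT(AND of terms) = OR of negations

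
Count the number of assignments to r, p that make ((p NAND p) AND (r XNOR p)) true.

Satisfying assignments: (0,0)
Count: 1 out of 4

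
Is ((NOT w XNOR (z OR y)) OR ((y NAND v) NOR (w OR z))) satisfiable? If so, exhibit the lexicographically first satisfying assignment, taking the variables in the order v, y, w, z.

v=0, y=0, w=0, z=1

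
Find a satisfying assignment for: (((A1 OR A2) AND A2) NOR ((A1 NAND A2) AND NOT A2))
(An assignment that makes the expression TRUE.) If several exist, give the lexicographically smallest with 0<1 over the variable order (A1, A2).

UNSATISFIABLE - no assignment makes this expression true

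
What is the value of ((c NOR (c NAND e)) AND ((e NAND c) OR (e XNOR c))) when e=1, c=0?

Substituting: ((0 NOR (0 NAND 1)) AND ((1 NAND 0) OR (1 XNOR 0)))
= 0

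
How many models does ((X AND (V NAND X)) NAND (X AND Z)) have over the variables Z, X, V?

Satisfying assignments: (0,0,0), (0,0,1), (0,1,0), (0,1,1), (1,0,0), (1,0,1), (1,1,1)
Count: 7 out of 8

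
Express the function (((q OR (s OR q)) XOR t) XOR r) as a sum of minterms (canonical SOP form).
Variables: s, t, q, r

Σm(1, 2, 4, 7, 8, 10, 13, 15) = (NOT s AND NOT t AND NOT q AND r) OR (NOT s AND NOT t AND q AND NOT r) OR (NOT s AND t AND NOT q AND NOT r) OR (NOT s AND t AND q AND r) OR (s AND NOT t AND NOT q AND NOT r) OR (s AND NOT t AND q AND NOT r) OR (s AND t AND NOT q AND r) OR (s AND t AND q AND r)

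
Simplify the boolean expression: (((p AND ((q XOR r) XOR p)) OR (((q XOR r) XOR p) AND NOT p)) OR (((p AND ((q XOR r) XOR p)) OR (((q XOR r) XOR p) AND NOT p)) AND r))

By absorption (E OR (E AND v) = E) then distribution ((E AND v) OR (E AND NOT v) = E):
= ((q XOR r) XOR p)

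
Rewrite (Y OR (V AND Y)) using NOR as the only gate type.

((Y NOR ((V NOR V) NOR (Y NOR Y))) NOR (Y NOR ((V NOR V) NOR (Y NOR Y))))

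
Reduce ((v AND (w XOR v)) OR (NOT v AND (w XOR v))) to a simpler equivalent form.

By distribution ((E AND v) OR (E AND NOT v) = E):
= (w XOR v)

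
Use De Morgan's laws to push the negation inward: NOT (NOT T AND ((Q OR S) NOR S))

T OR NOT ((Q OR S) NOR S)
De Morgan's: NOT(AND of terms) = OR of negations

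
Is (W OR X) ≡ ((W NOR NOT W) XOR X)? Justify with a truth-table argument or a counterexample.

No. Counterexample: with X=0, W=1, Expression 1 = 1 but Expression 2 = 0.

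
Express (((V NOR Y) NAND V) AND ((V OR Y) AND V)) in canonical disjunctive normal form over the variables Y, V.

(NOT Y AND V) OR (Y AND V)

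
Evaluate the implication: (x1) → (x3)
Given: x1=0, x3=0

Antecedent (x1) = 0; consequent (x3) = 0.
0 → 0 = 1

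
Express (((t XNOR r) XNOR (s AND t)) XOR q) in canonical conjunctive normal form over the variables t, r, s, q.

(t OR r OR s OR q) AND (t OR r OR NOT s OR q) AND (t OR NOT r OR s OR NOT q) AND (t OR NOT r OR NOT s OR NOT q) AND (NOT t OR r OR s OR NOT q) AND (NOT t OR r OR NOT s OR q) AND (NOT t OR NOT r OR s OR q) AND (NOT t OR NOT r OR NOT s OR NOT q)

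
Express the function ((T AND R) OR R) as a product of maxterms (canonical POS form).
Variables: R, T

ΠM(0, 1) = (R OR T) AND (R OR NOT T)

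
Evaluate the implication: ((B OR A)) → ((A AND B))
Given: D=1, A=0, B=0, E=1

Antecedent ((B OR A)) = 0; consequent ((A AND B)) = 0.
0 → 0 = 1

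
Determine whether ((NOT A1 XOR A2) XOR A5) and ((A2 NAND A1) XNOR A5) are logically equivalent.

No. Counterexample: with A1=0, A2=0, A5=0, Expression 1 = 1 but Expression 2 = 0.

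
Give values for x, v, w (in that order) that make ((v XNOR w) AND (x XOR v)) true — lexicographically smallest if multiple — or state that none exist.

x=0, v=1, w=1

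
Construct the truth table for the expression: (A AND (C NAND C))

A | C | Output
--------------
0 | 0 | 0
0 | 1 | 0
1 | 0 | 1
1 | 1 | 0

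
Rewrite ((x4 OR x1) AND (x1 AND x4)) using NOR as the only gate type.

((((x4 NOR x1) NOR (x4 NOR x1)) NOR ((x4 NOR x1) NOR (x4 NOR x1))) NOR (((x1 NOR x1) NOR (x4 NOR x4)) NOR ((x1 NOR x1) NOR (x4 NOR x4))))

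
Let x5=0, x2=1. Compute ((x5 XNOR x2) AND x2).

Substituting: ((0 XNOR 1) AND 1)
= 0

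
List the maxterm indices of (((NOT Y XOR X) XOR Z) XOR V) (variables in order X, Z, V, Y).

ΠM(1, 2, 4, 7, 8, 11, 13, 14) = (X OR Z OR V OR NOT Y) AND (X OR Z OR NOT V OR Y) AND (X OR NOT Z OR V OR Y) AND (X OR NOT Z OR NOT V OR NOT Y) AND (NOT X OR Z OR V OR Y) AND (NOT X OR Z OR NOT V OR NOT Y) AND (NOT X OR NOT Z OR V OR NOT Y) AND (NOT X OR NOT Z OR NOT V OR Y)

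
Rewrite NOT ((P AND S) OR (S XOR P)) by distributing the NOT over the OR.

NOT (P AND S) AND NOT (S XOR P)
De Morgan's: NOT(OR of terms) = AND of negations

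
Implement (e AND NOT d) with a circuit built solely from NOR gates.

((e NOR e) NOR ((d NOR d) NOR (d NOR d)))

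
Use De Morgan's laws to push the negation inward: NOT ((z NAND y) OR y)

NOT (z NAND y) AND NOT y
De Morgan's: NOT(OR of terms) = AND of negations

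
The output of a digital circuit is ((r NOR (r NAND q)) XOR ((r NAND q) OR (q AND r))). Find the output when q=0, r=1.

Substituting: ((1 NOR (1 NAND 0)) XOR ((1 NAND 0) OR (0 AND 1)))
= 1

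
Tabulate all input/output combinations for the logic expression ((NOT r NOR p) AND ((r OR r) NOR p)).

p | r | Output
--------------
0 | 0 | 0
0 | 1 | 0
1 | 0 | 0
1 | 1 | 0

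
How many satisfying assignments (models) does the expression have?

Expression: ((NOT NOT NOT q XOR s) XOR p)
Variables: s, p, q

Satisfying assignments: (0,0,0), (0,1,1), (1,0,1), (1,1,0)
Count: 4 out of 8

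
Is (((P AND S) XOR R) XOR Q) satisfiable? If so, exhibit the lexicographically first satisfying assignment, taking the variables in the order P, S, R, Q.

P=0, S=0, R=0, Q=1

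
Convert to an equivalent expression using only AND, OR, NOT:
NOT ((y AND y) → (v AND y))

(y AND y) AND NOT (v AND y)
(Negated implication: NOT(A → B) = A AND NOT B)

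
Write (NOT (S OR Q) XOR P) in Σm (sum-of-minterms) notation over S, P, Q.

Σm(0, 3, 6, 7) = (NOT S AND NOT P AND NOT Q) OR (NOT S AND P AND Q) OR (S AND P AND NOT Q) OR (S AND P AND Q)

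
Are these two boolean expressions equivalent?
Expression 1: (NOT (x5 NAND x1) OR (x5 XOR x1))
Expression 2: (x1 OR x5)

Yes, they are equivalent — the two output columns agree on all 4 assignments:
x1 | x5 | Expression 1 | Expression 2
-------------------------------------
0 | 0 | 0 | 0
0 | 1 | 1 | 1
1 | 0 | 1 | 1
1 | 1 | 1 | 1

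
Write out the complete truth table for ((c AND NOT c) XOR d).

c | d | Output
--------------
0 | 0 | 0
0 | 1 | 1
1 | 0 | 0
1 | 1 | 1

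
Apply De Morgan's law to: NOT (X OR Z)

NOT X AND NOT Z
De Morgan's: NOT(OR of terms) = AND of negations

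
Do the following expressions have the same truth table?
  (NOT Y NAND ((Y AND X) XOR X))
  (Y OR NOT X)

Yes, they are equivalent — the two output columns agree on all 4 assignments:
Y | X | Expression 1 | Expression 2
-----------------------------------
0 | 0 | 1 | 1
0 | 1 | 0 | 0
1 | 0 | 1 | 1
1 | 1 | 1 | 1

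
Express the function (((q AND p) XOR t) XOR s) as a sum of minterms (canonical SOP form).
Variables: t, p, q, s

Σm(1, 3, 5, 6, 8, 10, 12, 15) = (NOT t AND NOT p AND NOT q AND s) OR (NOT t AND NOT p AND q AND s) OR (NOT t AND p AND NOT q AND s) OR (NOT t AND p AND q AND NOT s) OR (t AND NOT p AND NOT q AND NOT s) OR (t AND NOT p AND q AND NOT s) OR (t AND p AND NOT q AND NOT s) OR (t AND p AND q AND s)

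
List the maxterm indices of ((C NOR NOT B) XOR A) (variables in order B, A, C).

ΠM(0, 1, 5, 6) = (B OR A OR C) AND (B OR A OR NOT C) AND (NOT B OR A OR NOT C) AND (NOT B OR NOT A OR C)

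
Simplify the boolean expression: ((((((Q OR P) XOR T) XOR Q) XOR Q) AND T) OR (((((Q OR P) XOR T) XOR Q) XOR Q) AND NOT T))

By distribution ((E AND v) OR (E AND NOT v) = E) then XOR self-cancellation ((E XOR v) XOR v = E):
= ((Q OR P) XOR T)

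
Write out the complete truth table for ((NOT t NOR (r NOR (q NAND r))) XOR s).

s | t | q | r | Output
----------------------
0 | 0 | 0 | 0 | 0
0 | 0 | 0 | 1 | 0
0 | 0 | 1 | 0 | 0
0 | 0 | 1 | 1 | 0
0 | 1 | 0 | 0 | 1
0 | 1 | 0 | 1 | 1
0 | 1 | 1 | 0 | 1
0 | 1 | 1 | 1 | 1
1 | 0 | 0 | 0 | 1
1 | 0 | 0 | 1 | 1
1 | 0 | 1 | 0 | 1
1 | 0 | 1 | 1 | 1
1 | 1 | 0 | 0 | 0
1 | 1 | 0 | 1 | 0
1 | 1 | 1 | 0 | 0
1 | 1 | 1 | 1 | 0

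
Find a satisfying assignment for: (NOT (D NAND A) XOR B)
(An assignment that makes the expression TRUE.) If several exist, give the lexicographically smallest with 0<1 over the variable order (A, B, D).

A=0, B=1, D=0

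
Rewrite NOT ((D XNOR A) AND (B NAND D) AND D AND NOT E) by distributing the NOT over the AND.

NOT (D XNOR A) OR NOT (B NAND D) OR NOT D OR E
De Morgan's: NOT(AND of terms) = OR of negations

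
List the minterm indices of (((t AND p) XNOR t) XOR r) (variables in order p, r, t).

Σm(0, 3, 4, 5) = (NOT p AND NOT r AND NOT t) OR (NOT p AND r AND t) OR (p AND NOT r AND NOT t) OR (p AND NOT r AND t)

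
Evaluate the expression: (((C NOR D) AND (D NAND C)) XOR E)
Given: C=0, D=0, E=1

Substituting: (((0 NOR 0) AND (0 NAND 0)) XOR 1)
= 0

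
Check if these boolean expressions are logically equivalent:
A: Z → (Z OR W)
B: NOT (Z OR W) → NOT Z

Yes, Contrapositive is always equivalent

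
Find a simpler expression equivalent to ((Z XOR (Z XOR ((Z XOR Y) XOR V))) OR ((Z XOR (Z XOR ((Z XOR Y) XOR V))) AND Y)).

By absorption (E OR (E AND v) = E) then XOR self-cancellation ((E XOR v) XOR v = E):
= ((Z XOR Y) XOR V)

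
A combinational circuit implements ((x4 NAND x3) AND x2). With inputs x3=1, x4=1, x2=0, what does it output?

Substituting: ((1 NAND 1) AND 0)
= 0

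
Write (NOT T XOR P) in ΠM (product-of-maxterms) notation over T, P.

ΠM(1, 2) = (T OR NOT P) AND (NOT T OR P)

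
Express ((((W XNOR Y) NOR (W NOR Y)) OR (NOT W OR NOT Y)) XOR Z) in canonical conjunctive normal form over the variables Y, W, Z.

(Y OR W OR NOT Z) AND (Y OR NOT W OR NOT Z) AND (NOT Y OR W OR NOT Z) AND (NOT Y OR NOT W OR Z)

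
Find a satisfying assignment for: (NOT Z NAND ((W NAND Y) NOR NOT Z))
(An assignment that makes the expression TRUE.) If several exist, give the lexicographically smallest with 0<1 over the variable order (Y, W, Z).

Y=0, W=0, Z=0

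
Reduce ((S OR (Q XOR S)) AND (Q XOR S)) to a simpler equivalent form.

By absorption (E AND (E OR v) = E):
= (Q XOR S)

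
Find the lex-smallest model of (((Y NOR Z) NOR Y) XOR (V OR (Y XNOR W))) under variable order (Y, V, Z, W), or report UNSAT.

Y=0, V=0, Z=0, W=0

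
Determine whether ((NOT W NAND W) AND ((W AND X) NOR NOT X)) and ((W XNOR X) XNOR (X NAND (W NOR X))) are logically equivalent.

No. Counterexample: with W=0, X=0, Expression 1 = 0 but Expression 2 = 1.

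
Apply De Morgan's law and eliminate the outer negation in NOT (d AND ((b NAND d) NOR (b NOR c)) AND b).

NOT d OR NOT ((b NAND d) NOR (b NOR c)) OR NOT b
De Morgan's: NOT(AND of terms) = OR of negations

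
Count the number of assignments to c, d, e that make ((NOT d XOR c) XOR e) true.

Satisfying assignments: (0,0,0), (0,1,1), (1,0,1), (1,1,0)
Count: 4 out of 8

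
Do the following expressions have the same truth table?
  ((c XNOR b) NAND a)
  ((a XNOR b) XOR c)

No. Counterexample: with a=0, c=0, b=1, Expression 1 = 1 but Expression 2 = 0.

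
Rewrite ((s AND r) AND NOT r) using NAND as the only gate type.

((((s NAND r) NAND (s NAND r)) NAND (r NAND r)) NAND (((s NAND r) NAND (s NAND r)) NAND (r NAND r)))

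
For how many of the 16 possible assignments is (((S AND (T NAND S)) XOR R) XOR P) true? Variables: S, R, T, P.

Satisfying assignments: (0,0,0,1), (0,0,1,1), (0,1,0,0), (0,1,1,0), (1,0,0,0), (1,0,1,1), (1,1,0,1), (1,1,1,0)
Count: 8 out of 16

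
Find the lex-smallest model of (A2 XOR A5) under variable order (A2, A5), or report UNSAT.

A2=0, A5=1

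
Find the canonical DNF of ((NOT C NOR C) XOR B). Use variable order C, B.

(NOT C AND B) OR (C AND B)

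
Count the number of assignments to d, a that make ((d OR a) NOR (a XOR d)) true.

Satisfying assignments: (0,0)
Count: 1 out of 4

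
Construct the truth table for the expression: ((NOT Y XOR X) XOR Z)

Y | X | Z | Output
------------------
0 | 0 | 0 | 1
0 | 0 | 1 | 0
0 | 1 | 0 | 0
0 | 1 | 1 | 1
1 | 0 | 0 | 0
1 | 0 | 1 | 1
1 | 1 | 0 | 1
1 | 1 | 1 | 0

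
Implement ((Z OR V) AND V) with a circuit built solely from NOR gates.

((((Z NOR V) NOR (Z NOR V)) NOR ((Z NOR V) NOR (Z NOR V))) NOR (V NOR V))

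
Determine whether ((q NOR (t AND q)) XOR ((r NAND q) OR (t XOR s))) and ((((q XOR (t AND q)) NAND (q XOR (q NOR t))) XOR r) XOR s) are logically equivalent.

No. Counterexample: with t=0, r=0, q=0, s=0, Expression 1 = 0 but Expression 2 = 1.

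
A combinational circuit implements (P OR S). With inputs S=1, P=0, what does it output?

Substituting: (0 OR 1)
= 1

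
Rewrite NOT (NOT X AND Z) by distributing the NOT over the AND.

X OR NOT Z
De Morgan's: NOT(AND of terms) = OR of negations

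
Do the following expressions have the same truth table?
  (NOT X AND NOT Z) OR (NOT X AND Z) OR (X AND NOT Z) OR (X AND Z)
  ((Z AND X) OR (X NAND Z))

Yes, they are equivalent — the two output columns agree on all 4 assignments:
X | Z | Expression 1 | Expression 2
-----------------------------------
0 | 0 | 1 | 1
0 | 1 | 1 | 1
1 | 0 | 1 | 1
1 | 1 | 1 | 1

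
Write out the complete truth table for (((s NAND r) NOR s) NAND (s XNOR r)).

r | s | Output
--------------
0 | 0 | 1
0 | 1 | 1
1 | 0 | 1
1 | 1 | 1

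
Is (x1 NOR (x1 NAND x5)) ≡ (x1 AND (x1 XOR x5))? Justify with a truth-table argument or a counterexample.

No. Counterexample: with x5=0, x1=1, Expression 1 = 0 but Expression 2 = 1.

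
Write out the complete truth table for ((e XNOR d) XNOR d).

e | d | Output
--------------
0 | 0 | 0
0 | 1 | 0
1 | 0 | 1
1 | 1 | 1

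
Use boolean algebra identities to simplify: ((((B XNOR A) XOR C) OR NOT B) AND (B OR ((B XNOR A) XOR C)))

By distribution ((E OR v) AND (E OR NOT v) = E):
= ((B XNOR A) XOR C)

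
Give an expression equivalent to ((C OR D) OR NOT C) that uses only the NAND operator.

((((C NAND C) NAND (D NAND D)) NAND ((C NAND C) NAND (D NAND D))) NAND ((C NAND C) NAND (C NAND C)))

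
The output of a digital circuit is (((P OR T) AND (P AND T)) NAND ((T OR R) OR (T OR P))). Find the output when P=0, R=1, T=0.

Substituting: (((0 OR 0) AND (0 AND 0)) NAND ((0 OR 1) OR (0 OR 0)))
= 1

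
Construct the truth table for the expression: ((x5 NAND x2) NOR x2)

x5 | x2 | Output
----------------
0 | 0 | 0
0 | 1 | 0
1 | 0 | 0
1 | 1 | 0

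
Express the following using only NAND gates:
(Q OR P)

((Q NAND Q) NAND (P NAND P))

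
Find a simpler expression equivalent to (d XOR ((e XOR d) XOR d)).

By XOR self-cancellation ((E XOR v) XOR v = E):
= (e XOR d)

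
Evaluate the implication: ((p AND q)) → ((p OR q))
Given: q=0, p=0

Antecedent ((p AND q)) = 0; consequent ((p OR q)) = 0.
0 → 0 = 1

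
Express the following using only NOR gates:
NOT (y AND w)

(((y NOR y) NOR (w NOR w)) NOR ((y NOR y) NOR (w NOR w)))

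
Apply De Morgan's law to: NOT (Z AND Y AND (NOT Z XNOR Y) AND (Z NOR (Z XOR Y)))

NOT Z OR NOT Y OR NOT (NOT Z XNOR Y) OR NOT (Z NOR (Z XOR Y))
De Morgan's: NOT(AND of terms) = OR of negations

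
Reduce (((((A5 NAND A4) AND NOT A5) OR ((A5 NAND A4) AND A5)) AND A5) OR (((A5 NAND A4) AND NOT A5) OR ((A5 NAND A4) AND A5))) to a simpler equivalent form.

By absorption (E OR (E AND v) = E) then distribution ((E AND v) OR (E AND NOT v) = E):
= (A5 NAND A4)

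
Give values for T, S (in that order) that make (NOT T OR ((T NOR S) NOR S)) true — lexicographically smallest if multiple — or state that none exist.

T=0, S=0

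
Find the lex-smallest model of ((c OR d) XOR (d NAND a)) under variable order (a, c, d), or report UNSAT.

a=0, c=0, d=0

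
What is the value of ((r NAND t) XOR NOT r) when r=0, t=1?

Substituting: ((0 NAND 1) XOR NOT 0)
= 0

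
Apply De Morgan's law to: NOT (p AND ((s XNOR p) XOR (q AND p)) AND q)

NOT p OR NOT ((s XNOR p) XOR (q AND p)) OR NOT q
De Morgan's: NOT(AND of terms) = OR of negations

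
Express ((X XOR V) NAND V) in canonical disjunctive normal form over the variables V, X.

(NOT V AND NOT X) OR (NOT V AND X) OR (V AND X)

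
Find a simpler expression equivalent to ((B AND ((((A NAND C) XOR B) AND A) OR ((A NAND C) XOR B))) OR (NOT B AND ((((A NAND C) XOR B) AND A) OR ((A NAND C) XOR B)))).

By distribution ((E AND v) OR (E AND NOT v) = E) then absorption (E OR (E AND v) = E):
= ((A NAND C) XOR B)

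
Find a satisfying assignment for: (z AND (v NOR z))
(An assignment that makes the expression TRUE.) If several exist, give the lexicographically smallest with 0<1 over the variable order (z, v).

UNSATISFIABLE - no assignment makes this expression true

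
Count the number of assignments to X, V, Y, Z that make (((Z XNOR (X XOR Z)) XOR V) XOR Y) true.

Satisfying assignments: (0,0,0,0), (0,0,0,1), (0,1,1,0), (0,1,1,1), (1,0,1,0), (1,0,1,1), (1,1,0,0), (1,1,0,1)
Count: 8 out of 16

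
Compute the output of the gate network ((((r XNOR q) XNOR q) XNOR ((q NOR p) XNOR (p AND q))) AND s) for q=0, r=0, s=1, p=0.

Substituting: ((((0 XNOR 0) XNOR 0) XNOR ((0 NOR 0) XNOR (0 AND 0))) AND 1)
= 1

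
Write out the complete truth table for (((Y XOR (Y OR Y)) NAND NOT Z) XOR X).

X | Y | Z | Output
------------------
0 | 0 | 0 | 1
0 | 0 | 1 | 1
0 | 1 | 0 | 1
0 | 1 | 1 | 1
1 | 0 | 0 | 0
1 | 0 | 1 | 0
1 | 1 | 0 | 0
1 | 1 | 1 | 0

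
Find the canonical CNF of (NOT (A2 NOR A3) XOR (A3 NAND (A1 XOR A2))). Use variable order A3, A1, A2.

(A3 OR A1 OR NOT A2) AND (A3 OR NOT A1 OR NOT A2) AND (NOT A3 OR A1 OR A2) AND (NOT A3 OR NOT A1 OR NOT A2)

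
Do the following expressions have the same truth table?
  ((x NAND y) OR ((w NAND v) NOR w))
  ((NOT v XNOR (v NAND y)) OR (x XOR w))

No. Counterexample: with y=0, v=1, w=0, x=0, Expression 1 = 1 but Expression 2 = 0.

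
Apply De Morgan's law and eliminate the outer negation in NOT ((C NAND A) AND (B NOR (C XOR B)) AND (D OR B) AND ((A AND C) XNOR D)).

NOT (C NAND A) OR NOT (B NOR (C XOR B)) OR NOT (D OR B) OR NOT ((A AND C) XNOR D)
De Morgan's: NOT(AND of terms) = OR of negations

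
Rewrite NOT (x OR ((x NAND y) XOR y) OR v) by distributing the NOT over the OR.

NOT x AND NOT ((x NAND y) XOR y) AND NOT v
De Morgan's: NOT(OR of terms) = AND of negations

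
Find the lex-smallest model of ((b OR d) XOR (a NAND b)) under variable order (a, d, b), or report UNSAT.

a=0, d=0, b=0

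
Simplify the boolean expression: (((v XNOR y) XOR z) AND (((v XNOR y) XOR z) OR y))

By absorption (E AND (E OR v) = E):
= ((v XNOR y) XOR z)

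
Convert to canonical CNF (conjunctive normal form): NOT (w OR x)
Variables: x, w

(x OR NOT w) AND (NOT x OR w) AND (NOT x OR NOT w)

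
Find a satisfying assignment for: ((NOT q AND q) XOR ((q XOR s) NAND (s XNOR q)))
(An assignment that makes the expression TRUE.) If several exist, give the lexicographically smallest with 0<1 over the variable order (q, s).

q=0, s=0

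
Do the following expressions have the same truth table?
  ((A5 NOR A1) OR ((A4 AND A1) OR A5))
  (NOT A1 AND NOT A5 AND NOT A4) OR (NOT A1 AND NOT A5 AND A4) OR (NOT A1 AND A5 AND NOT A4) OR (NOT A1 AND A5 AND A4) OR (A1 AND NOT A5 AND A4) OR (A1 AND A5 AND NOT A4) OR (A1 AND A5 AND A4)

Yes, they are equivalent — the two output columns agree on all 8 assignments:
A1 | A5 | A4 | Expression 1 | Expression 2
------------------------------------------
0 | 0 | 0 | 1 | 1
0 | 0 | 1 | 1 | 1
0 | 1 | 0 | 1 | 1
0 | 1 | 1 | 1 | 1
1 | 0 | 0 | 0 | 0
1 | 0 | 1 | 1 | 1
1 | 1 | 0 | 1 | 1
1 | 1 | 1 | 1 | 1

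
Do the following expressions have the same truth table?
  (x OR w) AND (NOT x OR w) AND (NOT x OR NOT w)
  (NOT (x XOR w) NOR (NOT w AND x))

Yes, they are equivalent — the two output columns agree on all 4 assignments:
x | w | Expression 1 | Expression 2
-----------------------------------
0 | 0 | 0 | 0
0 | 1 | 1 | 1
1 | 0 | 0 | 0
1 | 1 | 0 | 0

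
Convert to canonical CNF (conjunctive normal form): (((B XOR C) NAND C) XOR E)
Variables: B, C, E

(B OR C OR NOT E) AND (B OR NOT C OR E) AND (NOT B OR C OR NOT E) AND (NOT B OR NOT C OR NOT E)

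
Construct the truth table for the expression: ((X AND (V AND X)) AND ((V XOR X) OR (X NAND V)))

V | X | Output
--------------
0 | 0 | 0
0 | 1 | 0
1 | 0 | 0
1 | 1 | 0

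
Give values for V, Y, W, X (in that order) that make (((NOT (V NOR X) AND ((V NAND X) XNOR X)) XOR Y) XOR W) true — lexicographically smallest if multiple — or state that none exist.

V=0, Y=0, W=0, X=1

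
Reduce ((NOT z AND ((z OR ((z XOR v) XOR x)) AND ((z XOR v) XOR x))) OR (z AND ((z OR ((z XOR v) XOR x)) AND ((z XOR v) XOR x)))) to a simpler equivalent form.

By distribution ((E AND v) OR (E AND NOT v) = E) then absorption (E AND (E OR v) = E):
= ((z XOR v) XOR x)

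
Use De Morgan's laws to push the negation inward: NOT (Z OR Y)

NOT Z AND NOT Y
De Morgan's: NOT(OR of terms) = AND of negations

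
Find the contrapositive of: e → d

Contrapositive: NOT d → NOT e
Note: A statement and its contrapositive are logically equivalent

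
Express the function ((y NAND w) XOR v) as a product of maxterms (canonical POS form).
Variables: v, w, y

ΠM(3, 4, 5, 6) = (v OR NOT w OR NOT y) AND (NOT v OR w OR y) AND (NOT v OR w OR NOT y) AND (NOT v OR NOT w OR y)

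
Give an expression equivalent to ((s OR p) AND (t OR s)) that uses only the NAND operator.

((((s NAND s) NAND (p NAND p)) NAND ((t NAND t) NAND (s NAND s))) NAND (((s NAND s) NAND (p NAND p)) NAND ((t NAND t) NAND (s NAND s))))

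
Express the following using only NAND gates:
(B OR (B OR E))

((B NAND B) NAND (((B NAND B) NAND (E NAND E)) NAND ((B NAND B) NAND (E NAND E))))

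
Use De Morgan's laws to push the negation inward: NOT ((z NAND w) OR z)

NOT (z NAND w) AND NOT z
De Morgan's: NOT(OR of terms) = AND of negations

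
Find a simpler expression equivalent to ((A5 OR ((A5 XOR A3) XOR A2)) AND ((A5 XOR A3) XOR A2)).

By absorption (E AND (E OR v) = E):
= ((A5 XOR A3) XOR A2)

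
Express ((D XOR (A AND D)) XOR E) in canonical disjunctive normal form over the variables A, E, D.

(NOT A AND NOT E AND D) OR (NOT A AND E AND NOT D) OR (A AND E AND NOT D) OR (A AND E AND D)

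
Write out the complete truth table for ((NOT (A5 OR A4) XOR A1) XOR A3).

A1 | A5 | A3 | A4 | Output
--------------------------
0 | 0 | 0 | 0 | 1
0 | 0 | 0 | 1 | 0
0 | 0 | 1 | 0 | 0
0 | 0 | 1 | 1 | 1
0 | 1 | 0 | 0 | 0
0 | 1 | 0 | 1 | 0
0 | 1 | 1 | 0 | 1
0 | 1 | 1 | 1 | 1
1 | 0 | 0 | 0 | 0
1 | 0 | 0 | 1 | 1
1 | 0 | 1 | 0 | 1
1 | 0 | 1 | 1 | 0
1 | 1 | 0 | 0 | 1
1 | 1 | 0 | 1 | 1
1 | 1 | 1 | 0 | 0
1 | 1 | 1 | 1 | 0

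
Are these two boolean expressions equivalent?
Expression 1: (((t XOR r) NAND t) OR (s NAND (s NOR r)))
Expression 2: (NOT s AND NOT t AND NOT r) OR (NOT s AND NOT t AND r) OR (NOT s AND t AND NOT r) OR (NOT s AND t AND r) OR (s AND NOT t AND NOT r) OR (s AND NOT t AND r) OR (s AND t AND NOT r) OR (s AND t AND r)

Yes, they are equivalent — the two output columns agree on all 8 assignments:
s | t | r | Expression 1 | Expression 2
---------------------------------------
0 | 0 | 0 | 1 | 1
0 | 0 | 1 | 1 | 1
0 | 1 | 0 | 1 | 1
0 | 1 | 1 | 1 | 1
1 | 0 | 0 | 1 | 1
1 | 0 | 1 | 1 | 1
1 | 1 | 0 | 1 | 1
1 | 1 | 1 | 1 | 1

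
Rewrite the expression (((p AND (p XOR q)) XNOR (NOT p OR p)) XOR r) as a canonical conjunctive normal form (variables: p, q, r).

(p OR q OR r) AND (p OR NOT q OR r) AND (NOT p OR q OR NOT r) AND (NOT p OR NOT q OR r)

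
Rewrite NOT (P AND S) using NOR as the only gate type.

(((P NOR P) NOR (S NOR S)) NOR ((P NOR P) NOR (S NOR S)))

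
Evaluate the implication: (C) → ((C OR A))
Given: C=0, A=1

Antecedent (C) = 0; consequent ((C OR A)) = 1.
0 → 1 = 1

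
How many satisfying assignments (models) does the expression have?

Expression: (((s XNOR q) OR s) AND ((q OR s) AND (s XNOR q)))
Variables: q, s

Satisfying assignments: (1,1)
Count: 1 out of 4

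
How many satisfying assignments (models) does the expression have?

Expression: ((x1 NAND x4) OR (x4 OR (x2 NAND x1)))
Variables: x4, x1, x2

Satisfying assignments: (0,0,0), (0,0,1), (0,1,0), (0,1,1), (1,0,0), (1,0,1), (1,1,0), (1,1,1)
Count: 8 out of 8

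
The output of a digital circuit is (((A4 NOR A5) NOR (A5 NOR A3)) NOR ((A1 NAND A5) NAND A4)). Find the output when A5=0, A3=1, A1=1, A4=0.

Substituting: (((0 NOR 0) NOR (0 NOR 1)) NOR ((1 NAND 0) NAND 0))
= 0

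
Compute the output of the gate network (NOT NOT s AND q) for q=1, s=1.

Substituting: (NOT NOT 1 AND 1)
= 1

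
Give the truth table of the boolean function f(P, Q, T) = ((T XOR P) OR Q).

P | Q | T | Output
------------------
0 | 0 | 0 | 0
0 | 0 | 1 | 1
0 | 1 | 0 | 1
0 | 1 | 1 | 1
1 | 0 | 0 | 1
1 | 0 | 1 | 0
1 | 1 | 0 | 1
1 | 1 | 1 | 1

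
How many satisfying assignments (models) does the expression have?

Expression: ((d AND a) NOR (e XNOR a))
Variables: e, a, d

Satisfying assignments: (0,1,0), (1,0,0), (1,0,1)
Count: 3 out of 8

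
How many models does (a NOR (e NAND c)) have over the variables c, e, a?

Satisfying assignments: (1,1,0)
Count: 1 out of 8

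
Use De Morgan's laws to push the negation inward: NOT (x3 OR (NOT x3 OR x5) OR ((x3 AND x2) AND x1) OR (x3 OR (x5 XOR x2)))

NOT x3 AND NOT (NOT x3 OR x5) AND NOT ((x3 AND x2) AND x1) AND NOT (x3 OR (x5 XOR x2))
De Morgan's: NOT(OR of terms) = AND of negations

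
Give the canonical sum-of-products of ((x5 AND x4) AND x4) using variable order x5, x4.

Σm(3) = (x5 AND x4)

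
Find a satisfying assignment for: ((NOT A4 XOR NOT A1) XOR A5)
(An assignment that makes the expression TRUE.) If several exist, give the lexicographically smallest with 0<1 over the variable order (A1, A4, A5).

A1=0, A4=0, A5=1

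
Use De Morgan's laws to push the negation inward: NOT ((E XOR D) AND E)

NOT (E XOR D) OR NOT E
De Morgan's: NOT(AND of terms) = OR of negations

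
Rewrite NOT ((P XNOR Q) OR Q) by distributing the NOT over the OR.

NOT (P XNOR Q) AND NOT Q
De Morgan's: NOT(OR of terms) = AND of negations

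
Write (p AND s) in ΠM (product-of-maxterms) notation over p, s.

ΠM(0, 1, 2) = (p OR s) AND (p OR NOT s) AND (NOT p OR s)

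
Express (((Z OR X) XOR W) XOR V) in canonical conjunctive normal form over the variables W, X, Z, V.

(W OR X OR Z OR V) AND (W OR X OR NOT Z OR NOT V) AND (W OR NOT X OR Z OR NOT V) AND (W OR NOT X OR NOT Z OR NOT V) AND (NOT W OR X OR Z OR NOT V) AND (NOT W OR X OR NOT Z OR V) AND (NOT W OR NOT X OR Z OR V) AND (NOT W OR NOT X OR NOT Z OR V)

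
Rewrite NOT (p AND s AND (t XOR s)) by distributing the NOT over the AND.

NOT p OR NOT s OR NOT (t XOR s)
De Morgan's: NOT(AND of terms) = OR of negations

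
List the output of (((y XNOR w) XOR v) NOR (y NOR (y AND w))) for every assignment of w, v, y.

w | v | y | Output
------------------
0 | 0 | 0 | 0
0 | 0 | 1 | 1
0 | 1 | 0 | 0
0 | 1 | 1 | 0
1 | 0 | 0 | 0
1 | 0 | 1 | 0
1 | 1 | 0 | 0
1 | 1 | 1 | 1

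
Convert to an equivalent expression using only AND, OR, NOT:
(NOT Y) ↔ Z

((NOT Y) AND Z) OR (Y AND NOT Z)
(Biconditional = both true or both false)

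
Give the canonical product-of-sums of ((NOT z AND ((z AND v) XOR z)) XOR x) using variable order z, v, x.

ΠM(0, 2, 4, 6) = (z OR v OR x) AND (z OR NOT v OR x) AND (NOT z OR v OR x) AND (NOT z OR NOT v OR x)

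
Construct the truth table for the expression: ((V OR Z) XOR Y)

V | Z | Y | Output
------------------
0 | 0 | 0 | 0
0 | 0 | 1 | 1
0 | 1 | 0 | 1
0 | 1 | 1 | 0
1 | 0 | 0 | 1
1 | 0 | 1 | 0
1 | 1 | 0 | 1
1 | 1 | 1 | 0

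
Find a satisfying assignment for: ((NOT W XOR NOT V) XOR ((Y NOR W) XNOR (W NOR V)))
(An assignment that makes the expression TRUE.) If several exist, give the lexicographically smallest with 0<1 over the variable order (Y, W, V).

Y=0, W=0, V=0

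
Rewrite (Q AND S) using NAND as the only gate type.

((Q NAND S) NAND (Q NAND S))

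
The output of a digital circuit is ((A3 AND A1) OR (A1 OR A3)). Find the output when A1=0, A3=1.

Substituting: ((1 AND 0) OR (0 OR 1))
= 1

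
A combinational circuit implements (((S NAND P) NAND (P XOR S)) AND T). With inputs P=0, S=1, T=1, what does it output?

Substituting: (((1 NAND 0) NAND (0 XOR 1)) AND 1)
= 0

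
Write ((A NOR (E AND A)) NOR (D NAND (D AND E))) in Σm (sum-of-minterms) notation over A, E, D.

Σm(7) = (A AND E AND D)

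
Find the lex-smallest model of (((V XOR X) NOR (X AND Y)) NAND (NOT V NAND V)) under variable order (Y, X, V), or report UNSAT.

Y=0, X=0, V=1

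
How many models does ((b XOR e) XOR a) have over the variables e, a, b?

Satisfying assignments: (0,0,1), (0,1,0), (1,0,0), (1,1,1)
Count: 4 out of 8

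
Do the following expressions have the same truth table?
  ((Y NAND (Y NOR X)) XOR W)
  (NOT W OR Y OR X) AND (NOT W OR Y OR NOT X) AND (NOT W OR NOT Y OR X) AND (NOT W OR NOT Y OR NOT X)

Yes, they are equivalent — the two output columns agree on all 8 assignments:
W | Y | X | Expression 1 | Expression 2
---------------------------------------
0 | 0 | 0 | 1 | 1
0 | 0 | 1 | 1 | 1
0 | 1 | 0 | 1 | 1
0 | 1 | 1 | 1 | 1
1 | 0 | 0 | 0 | 0
1 | 0 | 1 | 0 | 0
1 | 1 | 0 | 0 | 0
1 | 1 | 1 | 0 | 0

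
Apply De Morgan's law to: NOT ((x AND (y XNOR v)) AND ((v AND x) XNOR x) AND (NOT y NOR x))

NOT (x AND (y XNOR v)) OR NOT ((v AND x) XNOR x) OR NOT (NOT y NOR x)
De Morgan's: NOT(AND of terms) = OR of negations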